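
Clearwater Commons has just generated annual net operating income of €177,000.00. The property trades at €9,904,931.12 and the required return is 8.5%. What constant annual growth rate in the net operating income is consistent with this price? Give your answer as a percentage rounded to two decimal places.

P = D₀(1+g)/(r−g) ⇒ P(r−g) = D₀(1+g) ⇒ g(P+D₀) = P·r − D₀
g = (P·r − D₀)/(P + D₀) = (€9,904,931.12×0.085 − €177,000.00) / (€9,904,931.12 + €177,000.00) = 0.065952

6.60%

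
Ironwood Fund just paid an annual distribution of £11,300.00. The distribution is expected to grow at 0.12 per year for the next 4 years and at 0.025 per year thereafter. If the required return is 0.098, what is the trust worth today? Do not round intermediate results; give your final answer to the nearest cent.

D_1 = 12656.00000
D_2 = 14174.72000
D_3 = 15875.68640
D_4 = 17780.76877
Terminal value at year 4: TV = D_4×(1+g_2)/(r−g_2) = 18225.28799/0.073 = 249661.47928
P_0 = D_1/(1+r)^1 + D_2/(1+r)^2 + D_3/(1+r)^3 + D_4/(1+r)^4 + TV/(1+r)^4
    = 11526.41166 + 11757.35980 + 11992.93531 + 12233.23092 + 171767.96838 = 219277.90606

£219277.91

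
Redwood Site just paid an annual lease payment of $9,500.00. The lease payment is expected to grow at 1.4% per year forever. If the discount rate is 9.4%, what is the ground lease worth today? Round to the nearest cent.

D₁ = D₀ × (1 + g) = $9,500.00 × 1.014 = $9,633.0000
Growing perpetuity: P = D₁ / (r − g) = $9,633.0000 / (0.094 − 0.014) = $120,412.50

$120412.50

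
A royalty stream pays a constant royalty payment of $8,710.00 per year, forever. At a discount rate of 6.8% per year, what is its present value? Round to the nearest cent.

Level perpetuity: PV = C / r = $8,710.00 / 0.068 = $128,088.24

$128088.24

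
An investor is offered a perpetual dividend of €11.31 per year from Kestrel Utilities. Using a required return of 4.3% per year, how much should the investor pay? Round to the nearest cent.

Level perpetuity: PV = C / r = €11.31 / 0.043 = €263.02

€263.02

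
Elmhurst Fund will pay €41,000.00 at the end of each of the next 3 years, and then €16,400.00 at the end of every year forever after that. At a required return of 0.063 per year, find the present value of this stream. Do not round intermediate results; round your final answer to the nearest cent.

€325710.27

PV of 3-year annuity: €41,000.00 × [1 − (1+0.063)^−3] / 0.063 = 108988.02061
Perpetuity value at year 3: €16,400.00 / 0.063 = 260317.46032
PV of perpetuity: 260317.46032 / (1+0.063)^3 = 216722.25207
Total PV = 108988.02061 + 216722.25207 = 325710.27269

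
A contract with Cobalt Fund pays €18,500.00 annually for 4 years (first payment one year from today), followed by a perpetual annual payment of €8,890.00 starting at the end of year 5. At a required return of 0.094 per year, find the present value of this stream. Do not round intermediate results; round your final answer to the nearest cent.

€125436.78

PV of 4-year annuity: €18,500.00 × [1 − (1+0.094)^−4] / 0.094 = 59412.35325
Perpetuity value at year 4: €8,890.00 / 0.094 = 94574.46809
PV of perpetuity: 94574.46809 / (1+0.094)^4 = 66024.42374
Total PV = 59412.35325 + 66024.42374 = 125436.77699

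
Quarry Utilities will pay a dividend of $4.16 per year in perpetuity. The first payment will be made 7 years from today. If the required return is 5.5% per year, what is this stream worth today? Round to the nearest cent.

Value at end of year 6: C / r = $4.16 / 0.055 = $75.6364
Discount to today: PV = $75.6364 / (1 + 0.055)^6 = $75.6364 / 1.378843 = $54.85

$54.85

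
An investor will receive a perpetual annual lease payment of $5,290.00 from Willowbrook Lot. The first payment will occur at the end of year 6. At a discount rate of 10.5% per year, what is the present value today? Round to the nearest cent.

$30581.23

Value at end of year 5: C / r = $5,290.00 / 0.105 = $50,380.9524
Discount to today: PV = $50,380.9524 / (1 + 0.105)^5 = $50,380.9524 / 1.647447 = $30,581.23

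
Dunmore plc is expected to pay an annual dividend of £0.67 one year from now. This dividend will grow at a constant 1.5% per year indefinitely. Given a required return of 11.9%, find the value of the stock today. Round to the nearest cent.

£6.44

Growing perpetuity: P = D₁ / (r − g) = £0.6700 / (0.119 − 0.015) = £6.44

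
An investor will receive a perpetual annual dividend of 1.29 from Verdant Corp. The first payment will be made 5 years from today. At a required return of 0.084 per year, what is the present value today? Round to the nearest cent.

11.12

Value at end of year 4: C / r = 1.29 / 0.084 = 15.3571
Discount to today: PV = 15.3571 / (1 + 0.084)^4 = 15.3571 / 1.380757 = 11.12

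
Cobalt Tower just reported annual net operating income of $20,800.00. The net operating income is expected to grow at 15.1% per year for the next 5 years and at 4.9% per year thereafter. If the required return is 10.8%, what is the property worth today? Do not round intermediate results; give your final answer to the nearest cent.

D_1 = 23940.80000
D_2 = 27555.86080
D_3 = 31716.79578
D_4 = 36506.03194
D_5 = 42018.44277
Terminal value at year 5: TV = D_5×(1+g_2)/(r−g_2) = 44077.34646/0.059 = 747073.66886
P_0 = D_1/(1+r)^1 + D_2/(1+r)^2 + D_3/(1+r)^3 + D_4/(1+r)^4 + D_5/(1+r)^5 + TV/(1+r)^5
    = 21607.22022 + 22445.76757 + 23316.85783 + 24221.75394 + 25161.76785 + 447367.70301 = 564121.07042

$564121.07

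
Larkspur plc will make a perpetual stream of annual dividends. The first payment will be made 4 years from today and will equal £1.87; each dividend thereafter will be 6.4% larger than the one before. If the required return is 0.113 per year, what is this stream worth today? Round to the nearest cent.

Value at end of year 3: C₁ / (r − g) = £1.87 / (0.113 − 0.064) = £38.1633
Discount to today: PV = £38.1633 / (1 + 0.113)^3 = £38.1633 / 1.378750 = £27.68

£27.68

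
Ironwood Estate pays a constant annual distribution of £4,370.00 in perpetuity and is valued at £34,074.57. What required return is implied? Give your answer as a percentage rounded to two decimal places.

P = C/r ⇒ r = C/P = £4,370.00/£34,074.57 = 0.128248

12.82%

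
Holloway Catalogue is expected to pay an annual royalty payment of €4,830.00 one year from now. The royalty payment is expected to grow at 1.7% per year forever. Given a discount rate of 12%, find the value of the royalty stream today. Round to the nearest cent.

Growing perpetuity: P = D₁ / (r − g) = €4,830.0000 / (0.12 − 0.017) = €46,893.20

€46893.20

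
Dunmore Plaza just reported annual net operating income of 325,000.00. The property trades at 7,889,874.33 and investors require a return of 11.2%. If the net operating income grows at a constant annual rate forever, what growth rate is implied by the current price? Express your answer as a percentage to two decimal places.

6.80%

P = D₀(1+g)/(r−g) ⇒ P(r−g) = D₀(1+g) ⇒ g(P+D₀) = P·r − D₀
g = (P·r − D₀)/(P + D₀) = (7,889,874.33×0.112 − 325,000.00) / (7,889,874.33 + 325,000.00) = 0.068007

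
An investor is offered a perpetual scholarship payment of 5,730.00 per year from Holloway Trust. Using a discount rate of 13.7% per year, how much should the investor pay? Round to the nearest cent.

41824.82

Level perpetuity: PV = C / r = 5,730.00 / 0.137 = 41,824.82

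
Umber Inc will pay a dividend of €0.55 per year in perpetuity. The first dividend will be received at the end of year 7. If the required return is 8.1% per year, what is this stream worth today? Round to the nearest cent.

€4.26

Value at end of year 6: C / r = €0.55 / 0.081 = €6.7901
Discount to today: PV = €6.7901 / (1 + 0.081)^6 = €6.7901 / 1.595711 = €4.26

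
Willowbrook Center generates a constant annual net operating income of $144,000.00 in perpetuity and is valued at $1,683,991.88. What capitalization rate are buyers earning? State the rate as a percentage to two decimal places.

P = C/r ⇒ r = C/P = $144,000.00/$1,683,991.88 = 0.085511

8.55%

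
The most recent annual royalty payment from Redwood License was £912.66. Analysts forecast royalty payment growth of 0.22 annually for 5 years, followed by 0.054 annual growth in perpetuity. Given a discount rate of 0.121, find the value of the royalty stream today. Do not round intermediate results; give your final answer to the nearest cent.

£27844.71

D_1 = 1113.44520
D_2 = 1358.40314
D_3 = 1657.25184
D_4 = 2021.84724
D_5 = 2466.65363
Terminal value at year 5: TV = D_5×(1+g_2)/(r−g_2) = 2599.85293/0.067 = 38803.77505
P_0 = D_1/(1+r)^1 + D_2/(1+r)^2 + D_3/(1+r)^3 + D_4/(1+r)^4 + D_5/(1+r)^5 + TV/(1+r)^5
    = 993.26066 + 1080.97949 + 1176.44512 + 1280.34170 + 1393.41380 + 21920.27081 = 27844.71157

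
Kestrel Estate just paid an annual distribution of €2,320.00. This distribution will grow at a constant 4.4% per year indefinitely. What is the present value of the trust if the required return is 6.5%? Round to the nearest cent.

€115337.14

D₁ = D₀ × (1 + g) = €2,320.00 × 1.044 = €2,422.0800
Growing perpetuity: P = D₁ / (r − g) = €2,422.0800 / (0.065 − 0.044) = €115,337.14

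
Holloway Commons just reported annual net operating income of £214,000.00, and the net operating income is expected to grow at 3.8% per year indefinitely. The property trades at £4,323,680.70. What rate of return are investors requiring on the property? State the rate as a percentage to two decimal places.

D₁ = £214,000.00 × 1.038 = £222,132.0000
P = D₁/(r − g) ⇒ r = D₁/P + g = £222,132.0000/£4,323,680.70 + 0.038 = 0.051376 + 0.038 = 0.089376

8.94%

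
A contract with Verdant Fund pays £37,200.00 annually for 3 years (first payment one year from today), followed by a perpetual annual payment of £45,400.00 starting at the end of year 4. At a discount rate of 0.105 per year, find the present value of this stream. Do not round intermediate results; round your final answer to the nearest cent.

PV of 3-year annuity: £37,200.00 × [1 − (1+0.105)^−3] / 0.105 = 91702.59280
Perpetuity value at year 3: £45,400.00 / 0.105 = 432380.95238
PV of perpetuity: 432380.95238 / (1+0.105)^3 = 320464.34719
Total PV = 91702.59280 + 320464.34719 = 412166.93999

£412166.94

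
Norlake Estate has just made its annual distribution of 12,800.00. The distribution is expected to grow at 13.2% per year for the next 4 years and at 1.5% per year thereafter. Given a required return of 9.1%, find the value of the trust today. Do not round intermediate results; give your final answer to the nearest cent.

D_1 = 14489.60000
D_2 = 16402.22720
D_3 = 18567.32119
D_4 = 21018.20759
Terminal value at year 4: TV = D_4×(1+g_2)/(r−g_2) = 21333.48070/0.076 = 280703.69344
P_0 = D_1/(1+r)^1 + D_2/(1+r)^2 + D_3/(1+r)^3 + D_4/(1+r)^4 + TV/(1+r)^4
    = 13281.02658 + 13780.13024 + 14297.99031 + 14835.31167 + 198129.49139 = 254323.95019

254323.95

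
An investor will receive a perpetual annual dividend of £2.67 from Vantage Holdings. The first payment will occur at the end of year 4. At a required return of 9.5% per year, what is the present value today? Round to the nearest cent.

£21.41

Value at end of year 3: C / r = £2.67 / 0.095 = £28.1053
Discount to today: PV = £28.1053 / (1 + 0.095)^3 = £28.1053 / 1.312932 = £21.41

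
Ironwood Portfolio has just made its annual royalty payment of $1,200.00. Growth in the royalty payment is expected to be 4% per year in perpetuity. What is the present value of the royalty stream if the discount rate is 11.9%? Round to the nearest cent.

$15797.47

D₁ = D₀ × (1 + g) = $1,200.00 × 1.04 = $1,248.0000
Growing perpetuity: P = D₁ / (r − g) = $1,248.0000 / (0.119 − 0.04) = $15,797.47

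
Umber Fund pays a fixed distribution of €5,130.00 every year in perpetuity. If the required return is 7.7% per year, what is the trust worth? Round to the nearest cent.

€66623.38

Level perpetuity: PV = C / r = €5,130.00 / 0.077 = €66,623.38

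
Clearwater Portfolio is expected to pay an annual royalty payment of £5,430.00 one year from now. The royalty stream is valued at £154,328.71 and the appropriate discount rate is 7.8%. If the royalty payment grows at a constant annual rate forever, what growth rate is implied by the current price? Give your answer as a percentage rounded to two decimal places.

4.28%

P = D₁/(r−g) ⇒ g = r − D₁/P = 0.078 − £5,430.00/£154,328.71 = 0.042815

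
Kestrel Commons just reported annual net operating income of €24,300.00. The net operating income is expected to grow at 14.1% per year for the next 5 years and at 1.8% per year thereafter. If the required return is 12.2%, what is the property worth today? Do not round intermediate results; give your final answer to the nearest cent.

D_1 = 27726.30000
D_2 = 31635.70830
D_3 = 36096.34317
D_4 = 41185.92756
D_5 = 46993.14334
Terminal value at year 5: TV = D_5×(1+g_2)/(r−g_2) = 47839.01992/0.104 = 459990.57618
P_0 = D_1/(1+r)^1 + D_2/(1+r)^2 + D_3/(1+r)^3 + D_4/(1+r)^4 + D_5/(1+r)^5 + TV/(1+r)^5
    = 24711.49733 + 25129.96297 + 25555.51492 + 25988.27320 + 26428.35982 + 258692.98364 = 386506.59188

€386506.59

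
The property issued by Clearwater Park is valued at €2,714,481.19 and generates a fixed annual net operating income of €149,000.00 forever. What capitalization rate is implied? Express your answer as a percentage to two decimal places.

P = C/r ⇒ r = C/P = €149,000.00/€2,714,481.19 = 0.054891

5.49%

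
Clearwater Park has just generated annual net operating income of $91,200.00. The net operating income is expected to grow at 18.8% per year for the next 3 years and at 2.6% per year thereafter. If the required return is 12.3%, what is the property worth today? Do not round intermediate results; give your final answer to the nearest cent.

$1448550.04

D_1 = 108345.60000
D_2 = 128714.57280
D_3 = 152912.91249
Terminal value at year 3: TV = D_3×(1+g_2)/(r−g_2) = 156888.64821/0.097 = 1617408.74444
P_0 = D_1/(1+r)^1 + D_2/(1+r)^2 + D_3/(1+r)^3 + TV/(1+r)^3
    = 96478.71772 + 102062.97119 + 107970.44504 + 1142037.90320 = 1448550.03716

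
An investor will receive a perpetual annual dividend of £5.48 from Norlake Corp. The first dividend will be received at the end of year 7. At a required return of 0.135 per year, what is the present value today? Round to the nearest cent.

Value at end of year 6: C / r = £5.48 / 0.135 = £40.5926
Discount to today: PV = £40.5926 / (1 + 0.135)^6 = £40.5926 / 2.137840 = £18.99

£18.99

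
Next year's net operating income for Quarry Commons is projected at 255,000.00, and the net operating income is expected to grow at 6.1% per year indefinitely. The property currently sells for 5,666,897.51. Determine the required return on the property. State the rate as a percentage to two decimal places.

P = D₁/(r − g) ⇒ r = D₁/P + g = 255,000.0000/5,666,897.51 + 0.061 = 0.044998 + 0.061 = 0.105998

10.60%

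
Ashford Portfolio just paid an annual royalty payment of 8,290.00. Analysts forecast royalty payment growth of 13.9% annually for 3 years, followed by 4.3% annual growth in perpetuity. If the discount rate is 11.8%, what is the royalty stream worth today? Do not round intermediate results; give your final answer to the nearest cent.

147721.56

D_1 = 9442.31000
D_2 = 10754.79109
D_3 = 12249.70705
Terminal value at year 3: TV = D_3×(1+g_2)/(r−g_2) = 12776.44445/0.075 = 170352.59273
P_0 = D_1/(1+r)^1 + D_2/(1+r)^2 + D_3/(1+r)^3 + TV/(1+r)^3
    = 8445.71556 + 8604.35602 + 8765.97630 + 121905.51041 = 147721.55829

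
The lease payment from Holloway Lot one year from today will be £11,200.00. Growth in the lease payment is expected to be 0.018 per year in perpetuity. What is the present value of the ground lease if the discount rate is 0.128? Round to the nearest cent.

£101818.18

Growing perpetuity: P = D₁ / (r − g) = £11,200.0000 / (0.128 − 0.018) = £101,818.18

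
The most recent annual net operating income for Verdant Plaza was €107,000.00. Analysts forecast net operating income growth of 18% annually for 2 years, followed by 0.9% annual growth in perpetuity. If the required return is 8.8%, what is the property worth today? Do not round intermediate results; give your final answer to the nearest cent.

€1849419.91

D_1 = 126260.00000
D_2 = 148986.80000
Terminal value at year 2: TV = D_2×(1+g_2)/(r−g_2) = 150327.68120/0.079 = 1902882.04051
P_0 = D_1/(1+r)^1 + D_2/(1+r)^2 + TV/(1+r)^2
    = 116047.79412 + 125860.65906 + 1607511.45561 = 1849419.90879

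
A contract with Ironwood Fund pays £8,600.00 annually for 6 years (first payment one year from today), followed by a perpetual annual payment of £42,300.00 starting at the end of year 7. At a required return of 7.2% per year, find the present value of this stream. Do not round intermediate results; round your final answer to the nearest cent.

PV of 6-year annuity: £8,600.00 × [1 − (1+0.072)^−6] / 0.072 = 40740.36517
Perpetuity value at year 6: £42,300.00 / 0.072 = 587500.00000
PV of perpetuity: 587500.00000 / (1+0.072)^6 = 387114.25040
Total PV = 40740.36517 + 387114.25040 = 427854.61557

£427854.62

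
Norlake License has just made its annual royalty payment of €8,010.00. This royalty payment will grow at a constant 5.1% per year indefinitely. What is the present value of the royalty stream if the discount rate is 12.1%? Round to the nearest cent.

D₁ = D₀ × (1 + g) = €8,010.00 × 1.051 = €8,418.5100
Growing perpetuity: P = D₁ / (r − g) = €8,418.5100 / (0.121 − 0.051) = €120,264.43

€120264.43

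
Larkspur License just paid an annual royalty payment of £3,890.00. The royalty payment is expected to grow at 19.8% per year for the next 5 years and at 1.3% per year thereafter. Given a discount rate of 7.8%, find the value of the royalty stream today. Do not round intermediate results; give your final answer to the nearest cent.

£129756.37

D_1 = 4660.22000
D_2 = 5582.94356
D_3 = 6688.36638
D_4 = 8012.66293
D_5 = 9599.17019
Terminal value at year 5: TV = D_5×(1+g_2)/(r−g_2) = 9723.95940/0.065 = 149599.37541
P_0 = D_1/(1+r)^1 + D_2/(1+r)^2 + D_3/(1+r)^3 + D_4/(1+r)^4 + D_5/(1+r)^5 + TV/(1+r)^5
    = 4323.02412 + 4804.25129 + 5339.04736 + 5933.37545 + 6593.86251 + 102762.81112 = 129756.37184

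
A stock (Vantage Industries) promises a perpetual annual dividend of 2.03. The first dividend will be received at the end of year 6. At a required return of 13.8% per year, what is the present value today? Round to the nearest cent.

7.71

Value at end of year 5: C / r = 2.03 / 0.138 = 14.7101
Discount to today: PV = 14.7101 / (1 + 0.138)^5 = 14.7101 / 1.908584 = 7.71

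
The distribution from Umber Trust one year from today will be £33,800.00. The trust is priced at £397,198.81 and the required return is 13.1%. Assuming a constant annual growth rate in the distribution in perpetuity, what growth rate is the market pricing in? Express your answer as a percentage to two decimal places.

4.59%

P = D₁/(r−g) ⇒ g = r − D₁/P = 0.131 − £33,800.00/£397,198.81 = 0.045904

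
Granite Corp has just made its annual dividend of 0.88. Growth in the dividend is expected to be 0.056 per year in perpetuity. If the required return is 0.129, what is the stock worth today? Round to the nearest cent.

D₁ = D₀ × (1 + g) = 0.88 × 1.056 = 0.9293
Growing perpetuity: P = D₁ / (r − g) = 0.9293 / (0.129 − 0.056) = 12.73

12.73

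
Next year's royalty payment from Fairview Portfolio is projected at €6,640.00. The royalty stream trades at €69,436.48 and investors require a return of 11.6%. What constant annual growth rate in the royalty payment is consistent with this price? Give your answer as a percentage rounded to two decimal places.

P = D₁/(r−g) ⇒ g = r − D₁/P = 0.116 − €6,640.00/€69,436.48 = 0.020373

2.04%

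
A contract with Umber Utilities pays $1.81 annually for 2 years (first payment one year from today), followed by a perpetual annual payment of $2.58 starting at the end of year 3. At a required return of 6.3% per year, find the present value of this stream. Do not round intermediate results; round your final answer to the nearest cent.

$39.55

PV of 2-year annuity: $1.81 × [1 − (1+0.063)^−2] / 0.063 = 3.30454
Perpetuity value at year 2: $2.58 / 0.063 = 40.95238
PV of perpetuity: 40.95238 / (1+0.063)^2 = 36.24204
Total PV = 3.30454 + 36.24204 = 39.54658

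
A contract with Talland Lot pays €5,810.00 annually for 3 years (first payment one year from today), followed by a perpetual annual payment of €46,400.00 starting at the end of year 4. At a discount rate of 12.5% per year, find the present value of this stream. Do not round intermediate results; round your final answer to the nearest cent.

PV of 3-year annuity: €5,810.00 × [1 − (1+0.125)^−3] / 0.125 = 13835.61043
Perpetuity value at year 3: €46,400.00 / 0.125 = 371200.00000
PV of perpetuity: 371200.00000 / (1+0.125)^3 = 260705.62414
Total PV = 13835.61043 + 260705.62414 = 274541.23457

€274541.23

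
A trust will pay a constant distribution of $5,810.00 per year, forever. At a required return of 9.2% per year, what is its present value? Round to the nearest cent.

Level perpetuity: PV = C / r = $5,810.00 / 0.092 = $63,152.17

$63152.17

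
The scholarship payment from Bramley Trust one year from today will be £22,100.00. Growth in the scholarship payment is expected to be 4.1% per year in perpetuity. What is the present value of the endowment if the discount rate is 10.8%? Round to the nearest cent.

£329850.75

Growing perpetuity: P = D₁ / (r − g) = £22,100.0000 / (0.108 − 0.041) = £329,850.75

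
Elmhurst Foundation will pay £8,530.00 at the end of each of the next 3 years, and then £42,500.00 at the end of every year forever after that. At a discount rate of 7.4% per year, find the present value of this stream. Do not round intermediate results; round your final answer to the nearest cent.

PV of 3-year annuity: £8,530.00 × [1 − (1+0.074)^−3] / 0.074 = 22222.82204
Perpetuity value at year 3: £42,500.00 / 0.074 = 574324.32432
PV of perpetuity: 574324.32432 / (1+0.074)^3 = 463601.00230
Total PV = 22222.82204 + 463601.00230 = 485823.82434

£485823.82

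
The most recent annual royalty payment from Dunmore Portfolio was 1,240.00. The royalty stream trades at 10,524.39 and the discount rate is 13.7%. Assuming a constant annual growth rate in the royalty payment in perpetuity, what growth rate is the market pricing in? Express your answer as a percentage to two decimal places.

P = D₀(1+g)/(r−g) ⇒ P(r−g) = D₀(1+g) ⇒ g(P+D₀) = P·r − D₀
g = (P·r − D₀)/(P + D₀) = (10,524.39×0.137 − 1,240.00) / (10,524.39 + 1,240.00) = 0.017157

1.72%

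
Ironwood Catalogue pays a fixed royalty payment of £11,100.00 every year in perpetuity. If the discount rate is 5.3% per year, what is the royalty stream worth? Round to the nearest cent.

Level perpetuity: PV = C / r = £11,100.00 / 0.053 = £209,433.96

£209433.96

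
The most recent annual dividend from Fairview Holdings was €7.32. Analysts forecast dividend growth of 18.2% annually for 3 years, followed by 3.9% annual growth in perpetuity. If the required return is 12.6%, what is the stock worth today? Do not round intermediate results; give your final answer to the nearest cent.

€125.34

D_1 = 8.65224
D_2 = 10.22695
D_3 = 12.08825
Terminal value at year 3: TV = D_3×(1+g_2)/(r−g_2) = 12.55969/0.087 = 144.36430
P_0 = D_1/(1+r)^1 + D_2/(1+r)^2 + D_3/(1+r)^3 + TV/(1+r)^3
    = 7.68405 + 8.06620 + 8.46737 + 101.12176 = 125.33938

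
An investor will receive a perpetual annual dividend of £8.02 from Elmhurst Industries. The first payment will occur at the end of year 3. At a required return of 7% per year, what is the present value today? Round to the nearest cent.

Value at end of year 2: C / r = £8.02 / 0.07 = £114.5714
Discount to today: PV = £114.5714 / (1 + 0.07)^2 = £114.5714 / 1.144900 = £100.07

£100.07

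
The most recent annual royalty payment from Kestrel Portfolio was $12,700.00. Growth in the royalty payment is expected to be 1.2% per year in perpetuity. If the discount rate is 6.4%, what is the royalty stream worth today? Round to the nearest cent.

D₁ = D₀ × (1 + g) = $12,700.00 × 1.012 = $12,852.4000
Growing perpetuity: P = D₁ / (r − g) = $12,852.4000 / (0.064 − 0.012) = $247,161.54

$247161.54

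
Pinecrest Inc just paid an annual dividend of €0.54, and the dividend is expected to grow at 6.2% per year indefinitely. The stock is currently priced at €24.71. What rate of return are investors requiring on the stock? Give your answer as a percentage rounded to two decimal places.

8.52%

D₁ = €0.54 × 1.062 = €0.5735
P = D₁/(r − g) ⇒ r = D₁/P + g = €0.5735/€24.71 + 0.062 = 0.023208 + 0.062 = 0.085208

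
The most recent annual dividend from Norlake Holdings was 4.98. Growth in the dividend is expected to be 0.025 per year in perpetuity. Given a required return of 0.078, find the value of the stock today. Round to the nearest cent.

96.31

D₁ = D₀ × (1 + g) = 4.98 × 1.025 = 5.1045
Growing perpetuity: P = D₁ / (r − g) = 5.1045 / (0.078 − 0.025) = 96.31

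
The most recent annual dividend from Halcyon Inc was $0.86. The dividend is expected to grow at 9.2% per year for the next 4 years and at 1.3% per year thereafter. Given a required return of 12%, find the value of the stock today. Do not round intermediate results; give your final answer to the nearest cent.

D_1 = 0.93912
D_2 = 1.02552
D_3 = 1.11987
D_4 = 1.22289
Terminal value at year 4: TV = D_4×(1+g_2)/(r−g_2) = 1.23879/0.107 = 11.57750
P_0 = D_1/(1+r)^1 + D_2/(1+r)^2 + D_3/(1+r)^3 + D_4/(1+r)^4 + TV/(1+r)^4
    = 0.83850 + 0.81754 + 0.79710 + 0.77717 + 7.35771 = 10.58802

$10.59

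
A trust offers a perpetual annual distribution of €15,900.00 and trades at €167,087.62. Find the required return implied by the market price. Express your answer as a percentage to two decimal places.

9.52%

P = C/r ⇒ r = C/P = €15,900.00/€167,087.62 = 0.095160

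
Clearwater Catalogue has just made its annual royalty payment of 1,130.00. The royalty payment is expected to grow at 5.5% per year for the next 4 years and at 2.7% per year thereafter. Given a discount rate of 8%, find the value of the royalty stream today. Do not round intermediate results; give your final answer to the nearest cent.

24202.70

D_1 = 1192.15000
D_2 = 1257.71825
D_3 = 1326.89275
D_4 = 1399.87186
Terminal value at year 4: TV = D_4×(1+g_2)/(r−g_2) = 1437.66840/0.053 = 27125.81878
P_0 = D_1/(1+r)^1 + D_2/(1+r)^2 + D_3/(1+r)^3 + D_4/(1+r)^4 + TV/(1+r)^4
    = 1103.84259 + 1078.29068 + 1053.33025 + 1028.94760 + 19938.28658 = 24202.69771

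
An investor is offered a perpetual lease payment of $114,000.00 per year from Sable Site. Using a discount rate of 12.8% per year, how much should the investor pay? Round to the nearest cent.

Level perpetuity: PV = C / r = $114,000.00 / 0.128 = $890,625.00

$890625.00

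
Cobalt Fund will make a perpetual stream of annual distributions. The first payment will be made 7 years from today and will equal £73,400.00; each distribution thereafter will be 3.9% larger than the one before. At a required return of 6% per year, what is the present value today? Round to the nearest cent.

Value at end of year 6: C₁ / (r − g) = £73,400.00 / (0.06 − 0.039) = £3,495,238.0952
Discount to today: PV = £3,495,238.0952 / (1 + 0.06)^6 = £3,495,238.0952 / 1.418519 = £2,464,004.94

£2464004.94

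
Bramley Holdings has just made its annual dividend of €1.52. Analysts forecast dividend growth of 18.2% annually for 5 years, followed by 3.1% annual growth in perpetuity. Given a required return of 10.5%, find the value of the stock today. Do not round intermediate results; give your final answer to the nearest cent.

€39.00

D_1 = 1.79664
D_2 = 2.12363
D_3 = 2.51013
D_4 = 2.96697
D_5 = 3.50696
Terminal value at year 5: TV = D_5×(1+g_2)/(r−g_2) = 3.61568/0.074 = 48.86050
P_0 = D_1/(1+r)^1 + D_2/(1+r)^2 + D_3/(1+r)^3 + D_4/(1+r)^4 + D_5/(1+r)^5 + TV/(1+r)^5
    = 1.62592 + 1.73922 + 1.86041 + 1.99005 + 2.12873 + 29.65832 = 39.00264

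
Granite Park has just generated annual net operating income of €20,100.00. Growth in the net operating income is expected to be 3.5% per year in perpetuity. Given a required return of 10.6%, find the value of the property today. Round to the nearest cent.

D₁ = D₀ × (1 + g) = €20,100.00 × 1.035 = €20,803.5000
Growing perpetuity: P = D₁ / (r − g) = €20,803.5000 / (0.106 − 0.035) = €293,007.04

€293007.04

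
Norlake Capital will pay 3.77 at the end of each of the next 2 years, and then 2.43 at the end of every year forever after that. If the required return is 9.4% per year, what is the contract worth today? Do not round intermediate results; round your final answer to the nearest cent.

28.20

PV of 2-year annuity: 3.77 × [1 − (1+0.094)^−2] / 0.094 = 6.59604
Perpetuity value at year 2: 2.43 / 0.094 = 25.85106
PV of perpetuity: 25.85106 / (1+0.094)^2 = 21.59950
Total PV = 6.59604 + 21.59950 = 28.19555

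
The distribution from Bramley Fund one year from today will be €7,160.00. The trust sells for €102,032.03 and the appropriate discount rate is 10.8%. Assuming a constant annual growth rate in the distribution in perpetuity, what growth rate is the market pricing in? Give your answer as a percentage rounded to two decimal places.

3.78%

P = D₁/(r−g) ⇒ g = r − D₁/P = 0.108 − €7,160.00/€102,032.03 = 0.037826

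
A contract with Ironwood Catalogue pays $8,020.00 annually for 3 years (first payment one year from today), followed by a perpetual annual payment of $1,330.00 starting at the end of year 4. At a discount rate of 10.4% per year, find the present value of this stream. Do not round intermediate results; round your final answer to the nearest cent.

PV of 3-year annuity: $8,020.00 × [1 − (1+0.104)^−3] / 0.104 = 19804.93590
Perpetuity value at year 3: $1,330.00 / 0.104 = 12788.46154
PV of perpetuity: 12788.46154 / (1+0.104)^3 = 9504.10184
Total PV = 19804.93590 + 9504.10184 = 29309.03774

$29309.04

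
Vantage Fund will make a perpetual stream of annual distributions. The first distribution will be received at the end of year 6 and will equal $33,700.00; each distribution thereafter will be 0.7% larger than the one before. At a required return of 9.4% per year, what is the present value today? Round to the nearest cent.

$247186.10

Value at end of year 5: C₁ / (r − g) = $33,700.00 / (0.094 − 0.007) = $387,356.3218
Discount to today: PV = $387,356.3218 / (1 + 0.094)^5 = $387,356.3218 / 1.567064 = $247,186.10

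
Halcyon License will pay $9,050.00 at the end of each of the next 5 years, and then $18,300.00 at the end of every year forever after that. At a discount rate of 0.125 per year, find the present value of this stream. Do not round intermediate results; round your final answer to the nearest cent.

PV of 5-year annuity: $9,050.00 × [1 − (1+0.125)^−5] / 0.125 = 32223.14349
Perpetuity value at year 5: $18,300.00 / 0.125 = 146400.00000
PV of perpetuity: 146400.00000 / (1+0.125)^5 = 81241.59935
Total PV = 32223.14349 + 81241.59935 = 113464.74284

$113464.74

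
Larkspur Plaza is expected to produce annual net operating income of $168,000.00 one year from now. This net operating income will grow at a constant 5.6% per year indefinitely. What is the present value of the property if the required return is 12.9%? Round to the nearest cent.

Growing perpetuity: P = D₁ / (r − g) = $168,000.0000 / (0.129 − 0.056) = $2,301,369.86

$2301369.86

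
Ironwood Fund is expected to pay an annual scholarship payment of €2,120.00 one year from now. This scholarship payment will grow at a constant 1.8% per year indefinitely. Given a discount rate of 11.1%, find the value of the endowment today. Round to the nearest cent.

Growing perpetuity: P = D₁ / (r − g) = €2,120.0000 / (0.111 − 0.018) = €22,795.70

€22795.70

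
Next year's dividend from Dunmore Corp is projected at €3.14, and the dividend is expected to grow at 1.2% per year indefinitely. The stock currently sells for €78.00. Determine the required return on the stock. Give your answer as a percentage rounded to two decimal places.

5.23%

P = D₁/(r − g) ⇒ r = D₁/P + g = €3.1400/€78.00 + 0.012 = 0.040256 + 0.012 = 0.052256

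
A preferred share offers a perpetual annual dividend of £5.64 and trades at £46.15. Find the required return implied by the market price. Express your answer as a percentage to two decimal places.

P = C/r ⇒ r = C/P = £5.64/£46.15 = 0.122210

12.22%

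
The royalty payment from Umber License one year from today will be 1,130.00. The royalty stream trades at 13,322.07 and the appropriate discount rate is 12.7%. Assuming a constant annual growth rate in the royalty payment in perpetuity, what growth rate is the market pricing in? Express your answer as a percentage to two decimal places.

P = D₁/(r−g) ⇒ g = r − D₁/P = 0.127 − 1,130.00/13,322.07 = 0.042178

4.22%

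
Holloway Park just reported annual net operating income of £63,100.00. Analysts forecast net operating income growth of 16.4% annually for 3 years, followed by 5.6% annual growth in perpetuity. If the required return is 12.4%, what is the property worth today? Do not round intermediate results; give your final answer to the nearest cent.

D_1 = 73448.40000
D_2 = 85493.93760
D_3 = 99514.94337
Terminal value at year 3: TV = D_3×(1+g_2)/(r−g_2) = 105087.78019/0.068 = 1545408.53228
P_0 = D_1/(1+r)^1 + D_2/(1+r)^2 + D_3/(1+r)^3 + TV/(1+r)^3
    = 65345.55160 + 67671.01607 + 70079.23728 + 1088289.33194 = 1291385.13689

£1291385.14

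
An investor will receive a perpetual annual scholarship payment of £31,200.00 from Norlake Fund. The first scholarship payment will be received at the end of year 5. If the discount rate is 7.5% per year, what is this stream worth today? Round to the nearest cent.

Value at end of year 4: C / r = £31,200.00 / 0.075 = £416,000.0000
Discount to today: PV = £416,000.0000 / (1 + 0.075)^4 = £416,000.0000 / 1.335469 = £311,501.02

£311501.02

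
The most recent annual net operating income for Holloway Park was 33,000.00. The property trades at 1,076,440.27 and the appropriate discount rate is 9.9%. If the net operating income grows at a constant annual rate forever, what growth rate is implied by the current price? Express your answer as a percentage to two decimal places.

6.63%

P = D₀(1+g)/(r−g) ⇒ P(r−g) = D₀(1+g) ⇒ g(P+D₀) = P·r − D₀
g = (P·r − D₀)/(P + D₀) = (1,076,440.27×0.099 − 33,000.00) / (1,076,440.27 + 33,000.00) = 0.066311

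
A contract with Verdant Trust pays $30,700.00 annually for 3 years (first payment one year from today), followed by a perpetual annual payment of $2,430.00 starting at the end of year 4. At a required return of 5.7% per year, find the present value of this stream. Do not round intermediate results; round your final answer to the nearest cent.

$118619.02

PV of 3-year annuity: $30,700.00 × [1 − (1+0.057)^−3] / 0.057 = 82519.08524
Perpetuity value at year 3: $2,430.00 / 0.057 = 42631.57895
PV of perpetuity: 42631.57895 / (1+0.057)^3 = 36099.93800
Total PV = 82519.08524 + 36099.93800 = 118619.02324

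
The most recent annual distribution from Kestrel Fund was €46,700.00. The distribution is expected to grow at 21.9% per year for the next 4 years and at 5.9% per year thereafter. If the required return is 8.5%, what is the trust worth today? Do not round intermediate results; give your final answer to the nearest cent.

D_1 = 56927.30000
D_2 = 69394.37870
D_3 = 84591.74764
D_4 = 103117.34037
Terminal value at year 4: TV = D_4×(1+g_2)/(r−g_2) = 109201.26345/0.026 = 4200048.59420
P_0 = D_1/(1+r)^1 + D_2/(1+r)^2 + D_3/(1+r)^3 + D_4/(1+r)^4 + TV/(1+r)^4
    = 52467.55760 + 58947.42186 + 66227.56428 + 74406.82107 + 3030647.05825 = 3282696.42307

€3282696.42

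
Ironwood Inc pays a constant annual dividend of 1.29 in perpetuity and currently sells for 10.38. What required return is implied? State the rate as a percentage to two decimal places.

12.43%

P = C/r ⇒ r = C/P = 1.29/10.38 = 0.124277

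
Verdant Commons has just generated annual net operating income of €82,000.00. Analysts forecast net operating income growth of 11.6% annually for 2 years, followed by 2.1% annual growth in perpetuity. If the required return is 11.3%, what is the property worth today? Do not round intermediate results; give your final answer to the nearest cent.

€1079597.80

D_1 = 91512.00000
D_2 = 102127.39200
Terminal value at year 2: TV = D_2×(1+g_2)/(r−g_2) = 104272.06723/0.092 = 1133392.03513
P_0 = D_1/(1+r)^1 + D_2/(1+r)^2 + TV/(1+r)^2
    = 82221.02426 + 82442.64427 + 914934.12826 = 1079597.79679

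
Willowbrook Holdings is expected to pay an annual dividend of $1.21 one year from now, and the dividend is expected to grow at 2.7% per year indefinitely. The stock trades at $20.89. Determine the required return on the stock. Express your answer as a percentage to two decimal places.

P = D₁/(r − g) ⇒ r = D₁/P + g = $1.2100/$20.89 + 0.027 = 0.057922 + 0.027 = 0.084922

8.49%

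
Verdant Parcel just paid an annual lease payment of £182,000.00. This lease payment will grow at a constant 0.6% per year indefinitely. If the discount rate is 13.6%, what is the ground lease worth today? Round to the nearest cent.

D₁ = D₀ × (1 + g) = £182,000.00 × 1.006 = £183,092.0000
Growing perpetuity: P = D₁ / (r − g) = £183,092.0000 / (0.136 − 0.006) = £1,408,400.00

£1408400.00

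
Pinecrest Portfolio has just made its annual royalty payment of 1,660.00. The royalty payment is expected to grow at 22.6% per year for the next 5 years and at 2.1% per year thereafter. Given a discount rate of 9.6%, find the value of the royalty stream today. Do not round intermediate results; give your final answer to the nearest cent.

D_1 = 2035.16000
D_2 = 2495.10616
D_3 = 3059.00015
D_4 = 3750.33419
D_5 = 4597.90971
Terminal value at year 5: TV = D_5×(1+g_2)/(r−g_2) = 4694.46582/0.075 = 62592.87756
P_0 = D_1/(1+r)^1 + D_2/(1+r)^2 + D_3/(1+r)^3 + D_4/(1+r)^4 + D_5/(1+r)^5 + TV/(1+r)^5
    = 1856.89781 + 2077.15029 + 2323.52760 + 2599.12850 + 2907.41929 + 39579.66799 = 51343.79149

51343.79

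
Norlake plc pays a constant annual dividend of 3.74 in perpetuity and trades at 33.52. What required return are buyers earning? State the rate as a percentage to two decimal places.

11.16%

P = C/r ⇒ r = C/P = 3.74/33.52 = 0.111575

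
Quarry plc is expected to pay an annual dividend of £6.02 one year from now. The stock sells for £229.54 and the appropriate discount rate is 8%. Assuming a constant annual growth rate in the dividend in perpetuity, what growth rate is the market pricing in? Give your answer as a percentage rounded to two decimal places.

5.38%

P = D₁/(r−g) ⇒ g = r − D₁/P = 0.08 − £6.02/£229.54 = 0.053774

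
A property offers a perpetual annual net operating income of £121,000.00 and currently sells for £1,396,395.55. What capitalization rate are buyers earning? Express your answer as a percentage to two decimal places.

P = C/r ⇒ r = C/P = £121,000.00/£1,396,395.55 = 0.086652

8.67%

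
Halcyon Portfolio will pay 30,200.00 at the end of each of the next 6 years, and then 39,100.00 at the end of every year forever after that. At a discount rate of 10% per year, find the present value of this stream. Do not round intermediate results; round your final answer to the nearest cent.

PV of 6-year annuity: 30,200.00 × [1 − (1+0.1)^−6] / 0.1 = 131528.87312
Perpetuity value at year 6: 39,100.00 / 0.1 = 391000.00000
PV of perpetuity: 391000.00000 / (1+0.1)^6 = 220709.30665
Total PV = 131528.87312 + 220709.30665 = 352238.17977

352238.18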